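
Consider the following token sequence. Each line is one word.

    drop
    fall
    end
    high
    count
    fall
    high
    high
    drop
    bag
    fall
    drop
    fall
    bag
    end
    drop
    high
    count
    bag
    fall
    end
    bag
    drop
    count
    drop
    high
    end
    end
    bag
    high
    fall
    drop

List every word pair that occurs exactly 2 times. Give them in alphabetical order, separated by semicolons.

Bigram counts meeting the condition (exactly 2 times):
  bag fall: 2
  drop fall: 2
  drop high: 2
  end bag: 2
  fall drop: 2
  fall end: 2
  high count: 2

bag fall; drop fall; drop high; end bag; fall drop; fall end; high count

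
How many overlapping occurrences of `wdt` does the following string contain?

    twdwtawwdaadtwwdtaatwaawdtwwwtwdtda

Sliding a length-3 window over the 35 characters (33 positions):
  position 15–17: wdt
  position 24–26: wdt
  position 31–33: wdt

3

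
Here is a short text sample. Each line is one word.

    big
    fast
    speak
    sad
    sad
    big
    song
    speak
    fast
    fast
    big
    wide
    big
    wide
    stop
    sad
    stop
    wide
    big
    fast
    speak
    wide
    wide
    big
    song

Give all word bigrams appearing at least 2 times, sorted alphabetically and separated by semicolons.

big fast; big song; big wide; fast speak; wide big

Bigram counts meeting the condition (at least 2 times):
  big fast: 2
  big song: 2
  big wide: 2
  fast speak: 2
  wide big: 3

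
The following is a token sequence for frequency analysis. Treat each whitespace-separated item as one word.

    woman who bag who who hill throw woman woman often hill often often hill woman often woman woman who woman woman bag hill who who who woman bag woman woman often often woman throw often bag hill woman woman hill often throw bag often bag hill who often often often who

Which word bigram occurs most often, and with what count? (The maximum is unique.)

Bigram frequencies (highest first):
  woman woman: 5
  often often: 4
  who who: 3
  woman often: 3
  bag hill: 3
  woman who: 2
  … (22 more, each ≤ 2)

"woman woman", 5 times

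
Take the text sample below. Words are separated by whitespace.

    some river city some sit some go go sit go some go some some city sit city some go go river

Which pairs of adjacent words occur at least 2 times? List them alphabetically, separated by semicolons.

city some; go go; go some; some go

Bigram counts meeting the condition (at least 2 times):
  city some: 2
  go go: 2
  go some: 2
  some go: 3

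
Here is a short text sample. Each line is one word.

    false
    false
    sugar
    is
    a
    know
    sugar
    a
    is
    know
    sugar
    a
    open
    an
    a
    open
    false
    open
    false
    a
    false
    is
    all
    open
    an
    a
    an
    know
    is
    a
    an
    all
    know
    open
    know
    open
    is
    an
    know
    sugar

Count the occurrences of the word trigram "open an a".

Scanning the 38 overlapping trigram windows for "open an a":
  position 13–15: open an a
  position 24–26: open an a

2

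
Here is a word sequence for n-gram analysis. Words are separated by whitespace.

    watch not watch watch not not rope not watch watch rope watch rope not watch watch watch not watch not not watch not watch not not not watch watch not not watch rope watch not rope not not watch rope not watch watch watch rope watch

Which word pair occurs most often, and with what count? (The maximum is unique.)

"not watch", 10 times

Bigram frequencies (highest first):
  not watch: 10
  watch not: 8
  watch watch: 7
  not not: 6
  watch rope: 5
  rope not: 4
  … (2 more, each ≤ 3)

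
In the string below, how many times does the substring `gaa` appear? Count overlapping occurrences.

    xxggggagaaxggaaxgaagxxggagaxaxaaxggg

Sliding a length-3 window over the 36 characters (34 positions):
  position 8–10: gaa
  position 13–15: gaa
  position 17–19: gaa

3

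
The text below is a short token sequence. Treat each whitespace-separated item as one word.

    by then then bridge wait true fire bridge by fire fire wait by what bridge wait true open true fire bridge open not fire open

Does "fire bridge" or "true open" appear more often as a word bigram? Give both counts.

"fire bridge": 2 occurrences
"true open": 1 occurrence

"fire bridge" (2 vs 1)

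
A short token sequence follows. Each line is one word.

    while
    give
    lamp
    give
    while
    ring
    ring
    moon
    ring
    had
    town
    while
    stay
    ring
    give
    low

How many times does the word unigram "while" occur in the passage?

Scanning the 16 tokens for "while":
  position 1: while
  position 5: while
  position 12: while

3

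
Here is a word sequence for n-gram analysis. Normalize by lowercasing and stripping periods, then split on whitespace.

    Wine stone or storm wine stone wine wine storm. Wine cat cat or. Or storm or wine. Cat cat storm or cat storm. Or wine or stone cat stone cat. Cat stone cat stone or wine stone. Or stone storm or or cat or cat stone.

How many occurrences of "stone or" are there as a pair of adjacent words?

Scanning the 45 overlapping bigram windows for "stone or":
  position 2–3: stone or
  position 34–35: stone or
  position 37–38: stone or

3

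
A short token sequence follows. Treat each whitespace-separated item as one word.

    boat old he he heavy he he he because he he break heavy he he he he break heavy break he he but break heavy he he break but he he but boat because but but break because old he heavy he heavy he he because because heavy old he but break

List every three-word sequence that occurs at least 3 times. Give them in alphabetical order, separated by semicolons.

Trigram counts meeting the condition (at least 3 times):
  he he break: 3
  he he he: 3
  he heavy he: 3
  heavy he he: 4

he he break; he he he; he heavy he; heavy he he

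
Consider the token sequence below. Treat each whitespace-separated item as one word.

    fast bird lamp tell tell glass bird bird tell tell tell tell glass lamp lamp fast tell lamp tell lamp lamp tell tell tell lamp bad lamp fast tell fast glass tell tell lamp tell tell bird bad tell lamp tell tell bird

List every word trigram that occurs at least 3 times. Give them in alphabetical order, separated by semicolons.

lamp tell tell; tell lamp tell; tell tell tell

Trigram counts meeting the condition (at least 3 times):
  lamp tell tell: 4
  tell lamp tell: 3
  tell tell tell: 3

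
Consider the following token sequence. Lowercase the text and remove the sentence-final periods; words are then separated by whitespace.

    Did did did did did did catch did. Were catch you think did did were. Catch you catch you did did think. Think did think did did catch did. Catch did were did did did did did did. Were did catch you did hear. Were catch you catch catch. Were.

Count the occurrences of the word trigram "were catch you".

Scanning the 48 overlapping trigram windows for "were catch you":
  position 9–11: were catch you
  position 15–17: were catch you
  position 45–47: were catch you

3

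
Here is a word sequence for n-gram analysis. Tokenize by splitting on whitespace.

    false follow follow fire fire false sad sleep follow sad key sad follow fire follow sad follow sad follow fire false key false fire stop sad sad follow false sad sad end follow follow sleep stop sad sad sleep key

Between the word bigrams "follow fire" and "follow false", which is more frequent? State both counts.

"follow fire": 3 occurrences
"follow false": 1 occurrence

"follow fire" (3 vs 1)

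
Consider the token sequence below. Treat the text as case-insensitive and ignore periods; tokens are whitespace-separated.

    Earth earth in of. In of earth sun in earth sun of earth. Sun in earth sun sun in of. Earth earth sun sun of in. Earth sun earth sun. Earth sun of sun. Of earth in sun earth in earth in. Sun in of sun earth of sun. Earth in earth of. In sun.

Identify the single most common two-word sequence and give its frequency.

"earth sun", 8 times

Bigram frequencies (highest first):
  earth sun: 8
  earth in: 5
  in earth: 5
  sun earth: 5
  in of: 4
  of earth: 4
  … (8 more, each ≤ 4)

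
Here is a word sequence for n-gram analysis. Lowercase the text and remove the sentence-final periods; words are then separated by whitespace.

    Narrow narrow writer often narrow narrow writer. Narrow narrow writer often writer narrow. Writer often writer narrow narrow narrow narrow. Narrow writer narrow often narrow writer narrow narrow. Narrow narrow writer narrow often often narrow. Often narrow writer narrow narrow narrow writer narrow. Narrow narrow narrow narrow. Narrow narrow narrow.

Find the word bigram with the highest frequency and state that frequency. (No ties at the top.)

"narrow narrow", 19 times

Bigram frequencies (highest first):
  narrow narrow: 19
  narrow writer: 9
  writer narrow: 8
  often narrow: 4
  writer often: 3
  narrow often: 3
  … (2 more, each ≤ 2)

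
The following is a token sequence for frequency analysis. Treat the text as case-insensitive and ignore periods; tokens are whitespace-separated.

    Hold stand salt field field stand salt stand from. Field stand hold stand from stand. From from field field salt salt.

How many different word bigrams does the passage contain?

21 tokens → 20 bigram windows in total.
Repeated bigrams (each contributes count−1 duplicates):
  stand from: 3
  field field: 2
  field stand: 2
  from field: 2
  hold stand: 2
  stand salt: 2
7 duplicate windows → 20 − 7 = 13 distinct.

13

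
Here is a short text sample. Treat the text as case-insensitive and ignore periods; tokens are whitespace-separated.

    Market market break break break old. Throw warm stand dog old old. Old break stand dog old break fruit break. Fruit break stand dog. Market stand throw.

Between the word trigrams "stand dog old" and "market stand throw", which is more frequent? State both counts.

"stand dog old": 2 occurrences
"market stand throw": 1 occurrence

"stand dog old" (2 vs 1)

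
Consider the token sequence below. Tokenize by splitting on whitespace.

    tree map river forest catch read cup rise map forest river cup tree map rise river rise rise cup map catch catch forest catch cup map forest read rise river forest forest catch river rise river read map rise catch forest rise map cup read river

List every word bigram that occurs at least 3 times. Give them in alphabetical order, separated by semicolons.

Bigram counts meeting the condition (at least 3 times):
  forest catch: 3
  rise river: 3

forest catch; rise river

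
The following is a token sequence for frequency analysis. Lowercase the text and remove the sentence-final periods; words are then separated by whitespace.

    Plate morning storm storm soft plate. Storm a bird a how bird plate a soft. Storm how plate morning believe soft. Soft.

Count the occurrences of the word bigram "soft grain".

0

Scanning the 21 overlapping bigram windows for "soft grain":
  (none found)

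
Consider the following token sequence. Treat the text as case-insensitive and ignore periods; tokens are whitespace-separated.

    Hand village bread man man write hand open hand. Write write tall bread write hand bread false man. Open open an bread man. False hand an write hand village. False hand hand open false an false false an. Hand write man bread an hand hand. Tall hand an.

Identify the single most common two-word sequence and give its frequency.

"write hand", 3 times

Bigram frequencies (highest first):
  write hand: 3
  hand village: 2
  bread man: 2
  hand open: 2
  hand write: 2
  false hand: 2
  … (30 more, each ≤ 2)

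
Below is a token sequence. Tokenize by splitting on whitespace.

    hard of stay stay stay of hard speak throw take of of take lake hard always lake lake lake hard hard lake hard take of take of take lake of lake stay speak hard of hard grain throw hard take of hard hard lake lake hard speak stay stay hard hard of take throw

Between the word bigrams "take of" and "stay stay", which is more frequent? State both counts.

"take of": 4 occurrences
"stay stay": 3 occurrences

"take of" (4 vs 3)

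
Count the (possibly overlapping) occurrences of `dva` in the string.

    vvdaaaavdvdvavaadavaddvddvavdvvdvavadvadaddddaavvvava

Sliding a length-3 window over the 53 characters (51 positions):
  position 11–13: dva
  position 25–27: dva
  position 32–34: dva
  position 37–39: dva

4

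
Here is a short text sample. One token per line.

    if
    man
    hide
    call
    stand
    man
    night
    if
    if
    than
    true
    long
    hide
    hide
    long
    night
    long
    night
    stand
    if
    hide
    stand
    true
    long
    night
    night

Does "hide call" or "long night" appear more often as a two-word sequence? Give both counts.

"hide call": 1 occurrence
"long night": 3 occurrences

"long night" (3 vs 1)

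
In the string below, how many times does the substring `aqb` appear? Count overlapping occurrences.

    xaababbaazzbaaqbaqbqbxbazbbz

Sliding a length-3 window over the 28 characters (26 positions):
  position 14–16: aqb
  position 17–19: aqb

2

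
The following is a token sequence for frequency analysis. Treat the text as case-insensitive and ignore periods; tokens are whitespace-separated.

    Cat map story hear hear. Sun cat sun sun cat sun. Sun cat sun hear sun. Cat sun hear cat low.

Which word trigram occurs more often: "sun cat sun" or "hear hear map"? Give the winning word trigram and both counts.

"sun cat sun" (4 vs 0)

"sun cat sun": 4 occurrences
"hear hear map": 0 occurrences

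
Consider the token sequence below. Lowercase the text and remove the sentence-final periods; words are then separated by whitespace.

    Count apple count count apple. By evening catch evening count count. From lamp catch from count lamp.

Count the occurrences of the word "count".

Scanning the 17 tokens for "count":
  position 1: count
  position 3: count
  position 4: count
  position 10: count
  position 11: count
  position 16: count

6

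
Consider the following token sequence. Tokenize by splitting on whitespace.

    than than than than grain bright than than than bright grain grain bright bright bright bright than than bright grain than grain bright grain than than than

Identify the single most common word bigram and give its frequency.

"than than", 8 times

Bigram frequencies (highest first):
  than than: 8
  grain bright: 3
  bright grain: 3
  bright bright: 3
  than grain: 2
  bright than: 2
  … (3 more, each ≤ 2)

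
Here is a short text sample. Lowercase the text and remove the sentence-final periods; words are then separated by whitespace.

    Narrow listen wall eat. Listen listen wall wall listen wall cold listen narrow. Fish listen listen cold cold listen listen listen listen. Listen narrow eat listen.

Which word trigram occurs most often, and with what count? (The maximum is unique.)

Trigram frequencies (highest first):
  listen listen listen: 3
  narrow listen wall: 1
  listen wall eat: 1
  wall eat listen: 1
  eat listen listen: 1
  listen listen wall: 1
  … (16 more, each ≤ 1)

"listen listen listen", 3 times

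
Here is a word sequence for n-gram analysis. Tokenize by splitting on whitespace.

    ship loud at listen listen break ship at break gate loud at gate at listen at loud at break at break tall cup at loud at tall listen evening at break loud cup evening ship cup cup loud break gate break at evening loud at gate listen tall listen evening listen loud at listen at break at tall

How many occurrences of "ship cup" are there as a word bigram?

Scanning the 57 overlapping bigram windows for "ship cup":
  position 35–36: ship cup

1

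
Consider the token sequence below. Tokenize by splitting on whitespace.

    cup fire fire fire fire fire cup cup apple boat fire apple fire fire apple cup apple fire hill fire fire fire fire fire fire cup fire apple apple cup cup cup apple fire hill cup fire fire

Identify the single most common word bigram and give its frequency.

"fire fire", 11 times

Bigram frequencies (highest first):
  fire fire: 11
  cup fire: 3
  cup cup: 3
  cup apple: 3
  fire apple: 3
  apple fire: 3
  … (8 more, each ≤ 2)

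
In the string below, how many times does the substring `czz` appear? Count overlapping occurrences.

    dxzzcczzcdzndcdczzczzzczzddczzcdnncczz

Sliding a length-3 window over the 38 characters (36 positions):
  position 6–8: czz
  position 16–18: czz
  position 19–21: czz
  position 23–25: czz
  position 28–30: czz
  position 36–38: czz

6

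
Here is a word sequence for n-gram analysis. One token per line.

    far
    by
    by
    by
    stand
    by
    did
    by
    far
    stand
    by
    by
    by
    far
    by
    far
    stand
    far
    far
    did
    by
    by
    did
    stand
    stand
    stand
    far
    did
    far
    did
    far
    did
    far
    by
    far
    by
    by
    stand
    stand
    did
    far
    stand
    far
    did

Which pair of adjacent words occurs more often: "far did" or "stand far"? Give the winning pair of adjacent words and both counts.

"far did": 5 occurrences
"stand far": 3 occurrences

"far did" (5 vs 3)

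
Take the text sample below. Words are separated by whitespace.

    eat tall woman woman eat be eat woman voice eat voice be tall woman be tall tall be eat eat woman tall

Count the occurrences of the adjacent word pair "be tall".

Scanning the 21 overlapping bigram windows for "be tall":
  position 12–13: be tall
  position 15–16: be tall

2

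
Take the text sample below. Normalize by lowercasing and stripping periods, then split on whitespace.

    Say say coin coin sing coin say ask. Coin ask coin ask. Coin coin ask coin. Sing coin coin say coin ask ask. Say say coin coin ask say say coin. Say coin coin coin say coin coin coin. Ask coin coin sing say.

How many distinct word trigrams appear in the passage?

44 tokens → 42 trigram windows in total.
Repeated trigrams (each contributes count−1 duplicates):
  coin ask coin: 4
  say coin coin: 4
  coin coin ask: 3
  coin say coin: 3
  say say coin: 3
  ask coin ask: 2
  ask coin coin: 2
  ask say say: 2
  … (4 more repeated)
19 duplicate windows → 42 − 19 = 23 distinct.

23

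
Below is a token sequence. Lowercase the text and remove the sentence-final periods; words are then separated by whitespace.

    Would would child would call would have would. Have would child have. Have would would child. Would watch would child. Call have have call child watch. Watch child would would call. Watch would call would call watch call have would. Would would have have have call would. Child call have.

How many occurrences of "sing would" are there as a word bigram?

Scanning the 49 overlapping bigram windows for "sing would":
  (none found)

0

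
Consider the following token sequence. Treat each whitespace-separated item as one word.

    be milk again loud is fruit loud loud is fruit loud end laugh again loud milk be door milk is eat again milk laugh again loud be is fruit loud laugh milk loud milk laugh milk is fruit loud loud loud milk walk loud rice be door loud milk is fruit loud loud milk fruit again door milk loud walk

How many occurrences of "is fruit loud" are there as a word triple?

Scanning the 58 overlapping trigram windows for "is fruit loud":
  position 5–7: is fruit loud
  position 9–11: is fruit loud
  position 28–30: is fruit loud
  position 37–39: is fruit loud
  position 50–52: is fruit loud

5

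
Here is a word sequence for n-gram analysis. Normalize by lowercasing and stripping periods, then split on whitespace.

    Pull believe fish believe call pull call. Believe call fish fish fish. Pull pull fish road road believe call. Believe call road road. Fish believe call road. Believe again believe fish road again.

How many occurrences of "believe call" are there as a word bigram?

Scanning the 32 overlapping bigram windows for "believe call":
  position 4–5: believe call
  position 8–9: believe call
  position 18–19: believe call
  position 20–21: believe call
  position 25–26: believe call

5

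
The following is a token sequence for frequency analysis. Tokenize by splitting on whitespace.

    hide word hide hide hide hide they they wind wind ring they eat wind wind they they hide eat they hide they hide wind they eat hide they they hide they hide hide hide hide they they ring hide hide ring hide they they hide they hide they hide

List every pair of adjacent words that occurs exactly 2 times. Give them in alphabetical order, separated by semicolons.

ring hide; they eat; wind they; wind wind

Bigram counts meeting the condition (exactly 2 times):
  ring hide: 2
  they eat: 2
  wind they: 2
  wind wind: 2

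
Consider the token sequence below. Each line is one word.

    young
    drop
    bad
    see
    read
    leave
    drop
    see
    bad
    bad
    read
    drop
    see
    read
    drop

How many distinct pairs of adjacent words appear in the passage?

11

15 tokens → 14 bigram windows in total.
Repeated bigrams (each contributes count−1 duplicates):
  drop see: 2
  read drop: 2
  see read: 2
3 duplicate windows → 14 − 3 = 11 distinct.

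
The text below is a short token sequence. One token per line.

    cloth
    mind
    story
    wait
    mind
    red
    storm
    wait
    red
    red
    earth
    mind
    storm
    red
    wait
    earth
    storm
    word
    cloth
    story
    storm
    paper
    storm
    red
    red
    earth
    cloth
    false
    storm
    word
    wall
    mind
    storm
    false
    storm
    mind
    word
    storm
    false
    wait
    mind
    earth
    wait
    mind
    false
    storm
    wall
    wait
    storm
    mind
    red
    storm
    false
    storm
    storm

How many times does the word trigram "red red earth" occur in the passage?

2

Scanning the 53 overlapping trigram windows for "red red earth":
  position 9–11: red red earth
  position 24–26: red red earth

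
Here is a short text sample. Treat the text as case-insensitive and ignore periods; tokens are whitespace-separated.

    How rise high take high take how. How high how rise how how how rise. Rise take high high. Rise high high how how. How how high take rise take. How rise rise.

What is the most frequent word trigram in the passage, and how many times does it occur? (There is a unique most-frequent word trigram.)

Trigram frequencies (highest first):
  how how how: 3
  how how high: 2
  how rise rise: 2
  how rise high: 1
  rise high take: 1
  high take high: 1
  … (21 more, each ≤ 1)

"how how how", 3 times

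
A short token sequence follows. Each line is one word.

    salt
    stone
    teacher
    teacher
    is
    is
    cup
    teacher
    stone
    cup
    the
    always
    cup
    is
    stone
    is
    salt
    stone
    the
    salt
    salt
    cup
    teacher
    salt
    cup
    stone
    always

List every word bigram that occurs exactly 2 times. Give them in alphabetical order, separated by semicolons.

cup teacher; salt cup; salt stone

Bigram counts meeting the condition (exactly 2 times):
  cup teacher: 2
  salt cup: 2
  salt stone: 2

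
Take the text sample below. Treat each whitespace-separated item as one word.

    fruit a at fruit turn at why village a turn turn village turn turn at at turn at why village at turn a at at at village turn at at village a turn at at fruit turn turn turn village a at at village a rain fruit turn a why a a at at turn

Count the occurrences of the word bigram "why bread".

Scanning the 54 overlapping bigram windows for "why bread":
  (none found)

0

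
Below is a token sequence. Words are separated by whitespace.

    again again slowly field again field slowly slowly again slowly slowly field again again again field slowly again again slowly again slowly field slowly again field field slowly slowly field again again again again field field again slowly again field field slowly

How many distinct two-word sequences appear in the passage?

9

42 tokens → 41 bigram windows in total.
Repeated bigrams (each contributes count−1 duplicates):
  again again: 7
  again field: 5
  again slowly: 5
  field slowly: 5
  slowly again: 5
  field again: 4
  slowly field: 4
  field field: 3
  … (1 more repeated)
32 duplicate windows → 41 − 32 = 9 distinct.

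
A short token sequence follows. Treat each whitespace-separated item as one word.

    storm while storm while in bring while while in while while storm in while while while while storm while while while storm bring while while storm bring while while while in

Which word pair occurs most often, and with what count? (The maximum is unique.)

"while while", 10 times

Bigram frequencies (highest first):
  while while: 10
  while storm: 5
  storm while: 3
  while in: 3
  bring while: 3
  in while: 2
  … (3 more, each ≤ 2)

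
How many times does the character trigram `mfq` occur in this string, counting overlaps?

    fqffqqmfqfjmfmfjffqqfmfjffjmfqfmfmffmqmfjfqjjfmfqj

Sliding a length-3 window over the 50 characters (48 positions):
  position 7–9: mfq
  position 28–30: mfq
  position 47–49: mfq

3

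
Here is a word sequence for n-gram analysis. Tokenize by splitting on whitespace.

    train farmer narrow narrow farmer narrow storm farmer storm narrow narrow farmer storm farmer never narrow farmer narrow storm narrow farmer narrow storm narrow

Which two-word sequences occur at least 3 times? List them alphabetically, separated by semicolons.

farmer narrow; narrow farmer; narrow storm; storm narrow

Bigram counts meeting the condition (at least 3 times):
  farmer narrow: 4
  narrow farmer: 4
  narrow storm: 3
  storm narrow: 3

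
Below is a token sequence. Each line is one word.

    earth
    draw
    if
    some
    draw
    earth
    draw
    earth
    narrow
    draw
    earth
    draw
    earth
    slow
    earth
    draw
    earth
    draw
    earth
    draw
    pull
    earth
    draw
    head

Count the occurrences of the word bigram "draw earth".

Scanning the 23 overlapping bigram windows for "draw earth":
  position 5–6: draw earth
  position 7–8: draw earth
  position 10–11: draw earth
  position 12–13: draw earth
  position 16–17: draw earth
  position 18–19: draw earth

6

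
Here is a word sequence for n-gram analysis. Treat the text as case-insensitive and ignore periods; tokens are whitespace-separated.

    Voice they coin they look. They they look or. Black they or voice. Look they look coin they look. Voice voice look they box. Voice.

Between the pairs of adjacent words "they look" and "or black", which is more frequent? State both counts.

"they look": 4 occurrences
"or black": 1 occurrence

"they look" (4 vs 1)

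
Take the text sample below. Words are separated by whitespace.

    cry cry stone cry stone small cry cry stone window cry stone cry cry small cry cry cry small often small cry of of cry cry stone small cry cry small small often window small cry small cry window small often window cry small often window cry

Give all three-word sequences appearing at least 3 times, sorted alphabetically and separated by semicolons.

Trigram counts meeting the condition (at least 3 times):
  cry cry small: 3
  cry cry stone: 3
  small cry cry: 3
  small often window: 3

cry cry small; cry cry stone; small cry cry; small often window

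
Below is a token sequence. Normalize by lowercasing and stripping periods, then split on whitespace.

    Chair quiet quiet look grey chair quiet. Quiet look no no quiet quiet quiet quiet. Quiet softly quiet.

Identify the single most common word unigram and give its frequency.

Unigram frequencies (highest first):
  quiet: 10
  chair: 2
  look: 2
  no: 2
  grey: 1
  softly: 1

"quiet", 10 times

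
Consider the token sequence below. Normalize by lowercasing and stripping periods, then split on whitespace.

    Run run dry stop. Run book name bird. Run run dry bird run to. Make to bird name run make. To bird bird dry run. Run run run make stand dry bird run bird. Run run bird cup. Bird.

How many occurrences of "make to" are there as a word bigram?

Scanning the 38 overlapping bigram windows for "make to":
  position 15–16: make to
  position 20–21: make to

2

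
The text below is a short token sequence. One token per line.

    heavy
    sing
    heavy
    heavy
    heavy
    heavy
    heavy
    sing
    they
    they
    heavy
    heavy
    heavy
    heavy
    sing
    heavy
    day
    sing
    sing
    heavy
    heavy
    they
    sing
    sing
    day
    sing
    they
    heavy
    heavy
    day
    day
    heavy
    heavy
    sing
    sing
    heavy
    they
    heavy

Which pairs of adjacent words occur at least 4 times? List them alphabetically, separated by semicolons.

heavy heavy; heavy sing; sing heavy

Bigram counts meeting the condition (at least 4 times):
  heavy heavy: 10
  heavy sing: 4
  sing heavy: 4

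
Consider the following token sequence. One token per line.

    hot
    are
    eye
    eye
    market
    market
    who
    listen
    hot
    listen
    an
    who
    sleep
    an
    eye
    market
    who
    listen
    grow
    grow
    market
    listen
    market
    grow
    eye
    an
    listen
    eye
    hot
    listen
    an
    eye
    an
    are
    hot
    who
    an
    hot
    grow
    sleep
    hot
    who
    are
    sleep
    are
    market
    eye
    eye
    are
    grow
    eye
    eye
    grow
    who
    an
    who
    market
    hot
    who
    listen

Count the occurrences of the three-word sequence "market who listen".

Scanning the 58 overlapping trigram windows for "market who listen":
  position 6–8: market who listen
  position 16–18: market who listen

2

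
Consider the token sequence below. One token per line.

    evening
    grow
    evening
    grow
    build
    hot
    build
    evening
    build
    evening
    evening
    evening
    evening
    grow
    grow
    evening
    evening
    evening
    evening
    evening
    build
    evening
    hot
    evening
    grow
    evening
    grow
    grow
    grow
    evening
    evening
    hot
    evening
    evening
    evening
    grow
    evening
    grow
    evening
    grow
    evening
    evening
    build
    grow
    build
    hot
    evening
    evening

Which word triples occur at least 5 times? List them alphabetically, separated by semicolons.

Trigram counts meeting the condition (at least 5 times):
  evening evening evening: 6
  evening grow evening: 5

evening evening evening; evening grow evening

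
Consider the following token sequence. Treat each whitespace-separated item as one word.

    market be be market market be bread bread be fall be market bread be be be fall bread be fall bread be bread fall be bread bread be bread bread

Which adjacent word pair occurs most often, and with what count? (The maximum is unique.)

"bread be", 5 times

Bigram frequencies (highest first):
  bread be: 5
  be bread: 4
  be be: 3
  bread bread: 3
  be fall: 3
  market be: 2
  … (6 more, each ≤ 2)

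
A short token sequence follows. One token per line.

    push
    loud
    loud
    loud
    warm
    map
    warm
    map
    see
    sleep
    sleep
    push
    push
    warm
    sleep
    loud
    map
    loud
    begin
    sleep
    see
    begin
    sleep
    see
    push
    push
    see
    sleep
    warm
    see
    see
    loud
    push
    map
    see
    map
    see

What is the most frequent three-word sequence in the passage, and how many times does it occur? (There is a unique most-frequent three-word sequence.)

Trigram frequencies (highest first):
  begin sleep see: 2
  push loud loud: 1
  loud loud loud: 1
  loud loud warm: 1
  loud warm map: 1
  warm map warm: 1
  … (28 more, each ≤ 1)

"begin sleep see", 2 times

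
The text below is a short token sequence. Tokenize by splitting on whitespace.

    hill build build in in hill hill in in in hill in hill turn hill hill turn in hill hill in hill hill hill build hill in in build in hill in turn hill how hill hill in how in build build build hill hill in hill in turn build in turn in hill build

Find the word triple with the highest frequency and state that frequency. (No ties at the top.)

Trigram frequencies (highest first):
  hill hill in: 4
  in hill hill: 3
  in hill in: 3
  hill in hill: 3
  in in hill: 2
  hill in in: 2
  … (34 more, each ≤ 2)

"hill hill in", 4 times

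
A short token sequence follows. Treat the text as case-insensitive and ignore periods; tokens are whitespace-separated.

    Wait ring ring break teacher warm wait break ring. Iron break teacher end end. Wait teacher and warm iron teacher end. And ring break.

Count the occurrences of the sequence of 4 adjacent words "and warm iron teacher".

1

Scanning the 21 overlapping 4-gram windows for "and warm iron teacher":
  position 17–20: and warm iron teacher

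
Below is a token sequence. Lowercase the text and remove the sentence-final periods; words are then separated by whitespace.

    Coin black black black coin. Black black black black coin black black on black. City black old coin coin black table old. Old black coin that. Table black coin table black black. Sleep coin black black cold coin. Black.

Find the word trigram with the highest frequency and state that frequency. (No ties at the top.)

Trigram frequencies (highest first):
  coin black black: 4
  black black black: 3
  black black coin: 2
  black coin black: 2
  black black on: 1
  black on black: 1
  … (24 more, each ≤ 1)

"coin black black", 4 times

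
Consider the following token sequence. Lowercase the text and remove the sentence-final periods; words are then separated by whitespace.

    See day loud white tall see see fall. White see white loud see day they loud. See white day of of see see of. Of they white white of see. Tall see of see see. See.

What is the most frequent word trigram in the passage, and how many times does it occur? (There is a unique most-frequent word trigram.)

Trigram frequencies (highest first):
  of see see: 2
  see day loud: 1
  day loud white: 1
  loud white tall: 1
  white tall see: 1
  tall see see: 1
  … (27 more, each ≤ 1)

"of see see", 2 times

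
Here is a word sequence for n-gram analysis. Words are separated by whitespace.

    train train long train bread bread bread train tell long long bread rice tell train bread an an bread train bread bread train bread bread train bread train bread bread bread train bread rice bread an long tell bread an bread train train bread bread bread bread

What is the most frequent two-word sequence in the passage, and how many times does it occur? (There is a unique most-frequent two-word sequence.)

Bigram frequencies (highest first):
  bread bread: 9
  train bread: 8
  bread train: 7
  bread an: 3
  train train: 2
  bread rice: 2
  … (14 more, each ≤ 2)

"bread bread", 9 times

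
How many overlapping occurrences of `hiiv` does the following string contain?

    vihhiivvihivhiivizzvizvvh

2

Sliding a length-4 window over the 25 characters (22 positions):
  position 4–7: hiiv
  position 13–16: hiiv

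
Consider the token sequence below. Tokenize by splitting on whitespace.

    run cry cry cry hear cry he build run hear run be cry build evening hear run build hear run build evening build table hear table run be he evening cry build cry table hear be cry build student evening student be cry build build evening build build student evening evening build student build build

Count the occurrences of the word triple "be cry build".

Scanning the 53 overlapping trigram windows for "be cry build":
  position 12–14: be cry build
  position 36–38: be cry build
  position 42–44: be cry build

3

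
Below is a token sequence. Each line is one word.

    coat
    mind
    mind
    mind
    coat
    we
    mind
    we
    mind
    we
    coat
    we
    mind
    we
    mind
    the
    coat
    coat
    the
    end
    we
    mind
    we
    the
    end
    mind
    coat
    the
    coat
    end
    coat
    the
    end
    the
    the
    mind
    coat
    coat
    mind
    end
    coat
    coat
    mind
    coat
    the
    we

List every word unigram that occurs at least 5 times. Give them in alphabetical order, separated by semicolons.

coat; end; mind; the; we

Unigram counts meeting the condition (at least 5 times):
  coat: 13
  end: 5
  mind: 12
  the: 8
  we: 8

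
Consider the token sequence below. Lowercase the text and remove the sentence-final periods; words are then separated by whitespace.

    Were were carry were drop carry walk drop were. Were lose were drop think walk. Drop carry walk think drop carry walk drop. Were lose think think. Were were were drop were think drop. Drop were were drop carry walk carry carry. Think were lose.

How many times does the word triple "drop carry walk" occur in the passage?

Scanning the 43 overlapping trigram windows for "drop carry walk":
  position 5–7: drop carry walk
  position 16–18: drop carry walk
  position 20–22: drop carry walk
  position 38–40: drop carry walk

4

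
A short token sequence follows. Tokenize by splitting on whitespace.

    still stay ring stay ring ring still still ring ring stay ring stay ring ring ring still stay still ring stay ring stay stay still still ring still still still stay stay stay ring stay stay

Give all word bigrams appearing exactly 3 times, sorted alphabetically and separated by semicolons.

ring still; still ring; still stay

Bigram counts meeting the condition (exactly 3 times):
  ring still: 3
  still ring: 3
  still stay: 3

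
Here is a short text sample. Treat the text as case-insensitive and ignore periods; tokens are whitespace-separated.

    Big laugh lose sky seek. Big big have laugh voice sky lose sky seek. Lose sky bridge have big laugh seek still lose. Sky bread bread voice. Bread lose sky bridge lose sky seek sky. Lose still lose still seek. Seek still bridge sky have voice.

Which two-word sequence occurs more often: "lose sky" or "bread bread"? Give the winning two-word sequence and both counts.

"lose sky": 6 occurrences
"bread bread": 1 occurrence

"lose sky" (6 vs 1)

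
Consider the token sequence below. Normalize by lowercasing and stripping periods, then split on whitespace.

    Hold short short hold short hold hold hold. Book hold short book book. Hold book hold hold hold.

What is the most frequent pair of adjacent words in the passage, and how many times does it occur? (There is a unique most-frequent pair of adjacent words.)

"hold hold", 4 times

Bigram frequencies (highest first):
  hold hold: 4
  hold short: 3
  book hold: 3
  short hold: 2
  hold book: 2
  short short: 1
  … (2 more, each ≤ 1)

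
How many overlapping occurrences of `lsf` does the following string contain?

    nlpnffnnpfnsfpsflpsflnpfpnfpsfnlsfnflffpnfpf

Sliding a length-3 window over the 44 characters (42 positions):
  position 32–34: lsf

1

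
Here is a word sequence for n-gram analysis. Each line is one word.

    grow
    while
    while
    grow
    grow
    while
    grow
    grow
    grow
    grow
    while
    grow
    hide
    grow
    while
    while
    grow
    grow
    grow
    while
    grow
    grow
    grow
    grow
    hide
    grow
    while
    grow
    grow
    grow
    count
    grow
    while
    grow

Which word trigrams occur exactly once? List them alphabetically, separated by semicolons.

count grow while; grow count grow; grow grow count; grow grow hide; while grow hide

Trigram counts meeting the condition (exactly once):
  count grow while: 1
  grow count grow: 1
  grow grow count: 1
  grow grow hide: 1
  while grow hide: 1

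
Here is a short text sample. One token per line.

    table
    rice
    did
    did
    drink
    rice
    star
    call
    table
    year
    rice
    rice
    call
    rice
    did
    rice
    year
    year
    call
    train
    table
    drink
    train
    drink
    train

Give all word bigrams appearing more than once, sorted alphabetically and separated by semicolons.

drink train; rice did

Bigram counts meeting the condition (more than once):
  drink train: 2
  rice did: 2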